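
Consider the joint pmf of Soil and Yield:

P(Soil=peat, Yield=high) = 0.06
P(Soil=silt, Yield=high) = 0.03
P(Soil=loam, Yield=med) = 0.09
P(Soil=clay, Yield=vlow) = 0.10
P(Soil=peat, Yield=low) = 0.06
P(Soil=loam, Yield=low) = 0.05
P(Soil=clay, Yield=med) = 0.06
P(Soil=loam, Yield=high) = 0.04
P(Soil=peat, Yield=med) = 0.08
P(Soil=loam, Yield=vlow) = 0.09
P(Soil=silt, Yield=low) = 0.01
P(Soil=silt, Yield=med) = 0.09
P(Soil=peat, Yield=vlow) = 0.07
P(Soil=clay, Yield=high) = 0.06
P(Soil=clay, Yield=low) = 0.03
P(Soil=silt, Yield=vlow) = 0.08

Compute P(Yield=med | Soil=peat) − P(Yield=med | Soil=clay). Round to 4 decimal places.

0.0563

P(Soil=peat) = 0.07 + 0.06 + 0.08 + 0.06 = 0.27; P(Yield=med | Soil=peat) = 0.08/0.27 = 0.29630.
P(Soil=clay) = 0.10 + 0.03 + 0.06 + 0.06 = 0.25; P(Yield=med | Soil=clay) = 0.06/0.25 = 0.24000.
Difference = 0.0563.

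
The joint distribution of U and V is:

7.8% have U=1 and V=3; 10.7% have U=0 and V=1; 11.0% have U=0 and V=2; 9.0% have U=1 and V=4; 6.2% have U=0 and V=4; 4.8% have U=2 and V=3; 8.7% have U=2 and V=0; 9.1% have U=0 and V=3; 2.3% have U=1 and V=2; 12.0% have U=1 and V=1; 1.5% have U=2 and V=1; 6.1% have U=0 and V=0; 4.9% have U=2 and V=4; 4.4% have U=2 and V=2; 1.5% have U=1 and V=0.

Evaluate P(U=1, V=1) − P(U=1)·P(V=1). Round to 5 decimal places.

0.04111

P(U=1) = 0.015 + 0.120 + 0.023 + 0.078 + 0.090 = 0.326.
P(V=1) = 0.107 + 0.120 + 0.015 = 0.242.
P(U=1, V=1) − P(U=1)P(V=1) = 0.120 − 0.326×0.242 = 0.04111.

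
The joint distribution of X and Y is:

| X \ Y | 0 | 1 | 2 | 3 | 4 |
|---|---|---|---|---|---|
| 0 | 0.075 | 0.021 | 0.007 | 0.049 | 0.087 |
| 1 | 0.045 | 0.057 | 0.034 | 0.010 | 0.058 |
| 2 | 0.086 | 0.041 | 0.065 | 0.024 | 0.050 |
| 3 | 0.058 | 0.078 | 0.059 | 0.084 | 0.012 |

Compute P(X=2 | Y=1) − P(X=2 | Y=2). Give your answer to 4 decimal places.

P(Y=1) = 0.021 + 0.057 + 0.041 + 0.078 = 0.197; P(X=2 | Y=1) = 0.041/0.197 = 0.20812.
P(Y=2) = 0.007 + 0.034 + 0.065 + 0.059 = 0.165; P(X=2 | Y=2) = 0.065/0.165 = 0.39394.
Difference = -0.1858.

-0.1858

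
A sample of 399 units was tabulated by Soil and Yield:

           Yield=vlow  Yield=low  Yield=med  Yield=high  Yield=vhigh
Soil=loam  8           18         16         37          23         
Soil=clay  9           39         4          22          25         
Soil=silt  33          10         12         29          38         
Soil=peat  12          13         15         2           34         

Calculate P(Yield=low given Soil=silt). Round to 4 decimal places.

0.0820

Total with Soil=silt: 33 + 10 + 12 + 29 + 38 = 122.
P(Yield=low | Soil=silt) = 10/122 = 0.0820.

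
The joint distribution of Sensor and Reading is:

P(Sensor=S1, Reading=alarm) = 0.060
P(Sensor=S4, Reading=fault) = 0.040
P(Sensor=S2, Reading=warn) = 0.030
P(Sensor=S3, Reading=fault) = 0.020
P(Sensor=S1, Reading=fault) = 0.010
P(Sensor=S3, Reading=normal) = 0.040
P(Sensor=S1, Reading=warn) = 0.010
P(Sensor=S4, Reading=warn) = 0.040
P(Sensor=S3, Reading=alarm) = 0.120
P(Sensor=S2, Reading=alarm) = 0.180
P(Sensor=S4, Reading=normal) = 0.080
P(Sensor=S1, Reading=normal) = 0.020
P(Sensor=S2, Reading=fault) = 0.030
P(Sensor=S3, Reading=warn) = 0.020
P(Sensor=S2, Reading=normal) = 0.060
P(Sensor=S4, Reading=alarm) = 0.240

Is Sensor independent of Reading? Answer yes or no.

Every cell satisfies P(Sensor,Reading) = P(Sensor)·P(Reading). For instance P(Sensor=S2) = 0.300, P(Reading=warn) = 0.100, and 0.300×0.100 = 0.030 matches the joint entry. So Sensor and Reading are independent.

yes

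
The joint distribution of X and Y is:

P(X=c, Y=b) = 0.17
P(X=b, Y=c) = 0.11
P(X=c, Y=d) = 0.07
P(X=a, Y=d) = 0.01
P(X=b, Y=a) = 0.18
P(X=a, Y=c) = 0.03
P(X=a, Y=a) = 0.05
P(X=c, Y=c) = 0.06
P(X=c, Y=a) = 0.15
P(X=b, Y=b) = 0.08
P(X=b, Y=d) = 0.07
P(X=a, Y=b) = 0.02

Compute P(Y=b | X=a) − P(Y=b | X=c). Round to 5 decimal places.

-0.19596

P(X=a) = 0.05 + 0.02 + 0.03 + 0.01 = 0.11; P(Y=b | X=a) = 0.02/0.11 = 0.181818.
P(X=c) = 0.15 + 0.17 + 0.06 + 0.07 = 0.45; P(Y=b | X=c) = 0.17/0.45 = 0.377778.
Difference = -0.19596.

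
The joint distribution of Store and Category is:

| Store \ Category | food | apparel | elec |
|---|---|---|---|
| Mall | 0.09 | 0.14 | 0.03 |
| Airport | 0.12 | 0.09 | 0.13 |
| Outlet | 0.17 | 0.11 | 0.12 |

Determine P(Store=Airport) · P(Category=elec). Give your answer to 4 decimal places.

0.0952

P(Store=Airport) = 0.12 + 0.09 + 0.13 = 0.34.
P(Category=elec) = 0.03 + 0.13 + 0.12 = 0.28.
Product: 0.34 × 0.28 = 0.0952.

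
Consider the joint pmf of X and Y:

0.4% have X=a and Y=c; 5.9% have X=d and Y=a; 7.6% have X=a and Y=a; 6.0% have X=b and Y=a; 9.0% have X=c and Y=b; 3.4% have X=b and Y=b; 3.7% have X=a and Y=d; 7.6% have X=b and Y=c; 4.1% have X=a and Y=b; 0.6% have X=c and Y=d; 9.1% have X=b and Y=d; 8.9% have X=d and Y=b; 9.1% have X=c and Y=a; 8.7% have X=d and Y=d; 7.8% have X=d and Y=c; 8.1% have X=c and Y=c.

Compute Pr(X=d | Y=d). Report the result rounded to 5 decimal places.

0.39367

P(Y=d) = 0.037 + 0.091 + 0.006 + 0.087 = 0.221.
P(X=d | Y=d) = 0.087/0.221 = 0.39367.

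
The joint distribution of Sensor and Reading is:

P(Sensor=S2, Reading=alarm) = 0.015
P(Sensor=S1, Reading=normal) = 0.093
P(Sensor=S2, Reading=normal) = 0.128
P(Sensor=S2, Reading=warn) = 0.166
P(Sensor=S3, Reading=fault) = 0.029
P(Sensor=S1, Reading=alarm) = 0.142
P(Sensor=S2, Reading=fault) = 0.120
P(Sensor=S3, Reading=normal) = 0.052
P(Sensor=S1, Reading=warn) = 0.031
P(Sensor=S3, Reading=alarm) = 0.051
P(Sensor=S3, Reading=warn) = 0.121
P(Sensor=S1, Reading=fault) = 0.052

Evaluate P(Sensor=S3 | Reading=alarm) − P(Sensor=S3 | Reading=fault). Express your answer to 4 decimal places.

P(Reading=alarm) = 0.142 + 0.015 + 0.051 = 0.208; P(Sensor=S3 | Reading=alarm) = 0.051/0.208 = 0.24519.
P(Reading=fault) = 0.052 + 0.120 + 0.029 = 0.201; P(Sensor=S3 | Reading=fault) = 0.029/0.201 = 0.14428.
Difference = 0.1009.

0.1009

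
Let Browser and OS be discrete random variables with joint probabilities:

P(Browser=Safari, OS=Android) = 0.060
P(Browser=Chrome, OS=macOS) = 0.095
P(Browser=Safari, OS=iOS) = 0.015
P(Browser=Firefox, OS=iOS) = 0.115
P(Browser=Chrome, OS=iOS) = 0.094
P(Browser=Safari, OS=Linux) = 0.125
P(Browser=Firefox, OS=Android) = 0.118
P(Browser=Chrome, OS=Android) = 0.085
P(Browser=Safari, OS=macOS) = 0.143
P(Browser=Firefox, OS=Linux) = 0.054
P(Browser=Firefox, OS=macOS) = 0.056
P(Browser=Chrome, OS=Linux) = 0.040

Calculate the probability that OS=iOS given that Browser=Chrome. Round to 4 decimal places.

0.2994

P(Browser=Chrome) = 0.095 + 0.040 + 0.094 + 0.085 = 0.314.
P(OS=iOS | Browser=Chrome) = 0.094/0.314 = 0.2994.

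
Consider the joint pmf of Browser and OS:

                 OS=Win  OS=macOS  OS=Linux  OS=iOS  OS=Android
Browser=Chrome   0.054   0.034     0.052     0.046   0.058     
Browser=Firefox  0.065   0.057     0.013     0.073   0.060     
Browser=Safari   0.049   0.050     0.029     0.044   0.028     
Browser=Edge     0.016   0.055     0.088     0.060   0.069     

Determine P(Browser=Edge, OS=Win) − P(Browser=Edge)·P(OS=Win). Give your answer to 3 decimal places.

P(Browser=Edge) = 0.016 + 0.055 + 0.088 + 0.060 + 0.069 = 0.288.
P(OS=Win) = 0.054 + 0.065 + 0.049 + 0.016 = 0.184.
P(Browser=Edge, OS=Win) − P(Browser=Edge)P(OS=Win) = 0.016 − 0.288×0.184 = -0.037.

-0.037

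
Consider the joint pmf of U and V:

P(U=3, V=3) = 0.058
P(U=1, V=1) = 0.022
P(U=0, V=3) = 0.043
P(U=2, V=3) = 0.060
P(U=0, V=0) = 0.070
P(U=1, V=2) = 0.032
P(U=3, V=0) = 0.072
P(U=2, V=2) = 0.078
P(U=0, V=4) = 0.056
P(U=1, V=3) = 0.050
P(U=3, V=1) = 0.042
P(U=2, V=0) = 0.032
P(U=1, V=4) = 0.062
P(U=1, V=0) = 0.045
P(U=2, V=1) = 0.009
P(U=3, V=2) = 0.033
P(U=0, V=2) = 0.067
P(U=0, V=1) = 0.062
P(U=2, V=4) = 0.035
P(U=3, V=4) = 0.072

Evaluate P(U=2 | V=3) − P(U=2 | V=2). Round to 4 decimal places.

-0.0871

P(V=3) = 0.043 + 0.050 + 0.060 + 0.058 = 0.211; P(U=2 | V=3) = 0.060/0.211 = 0.28436.
P(V=2) = 0.067 + 0.032 + 0.078 + 0.033 = 0.210; P(U=2 | V=2) = 0.078/0.210 = 0.37143.
Difference = -0.0871.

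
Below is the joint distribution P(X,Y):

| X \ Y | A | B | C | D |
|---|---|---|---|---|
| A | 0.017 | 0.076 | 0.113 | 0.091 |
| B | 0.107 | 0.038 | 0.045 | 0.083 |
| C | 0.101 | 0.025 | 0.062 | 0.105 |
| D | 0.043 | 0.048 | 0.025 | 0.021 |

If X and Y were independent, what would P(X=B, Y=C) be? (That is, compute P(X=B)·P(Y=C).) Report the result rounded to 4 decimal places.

0.0669

P(X=B) = 0.107 + 0.038 + 0.045 + 0.083 = 0.273.
P(Y=C) = 0.113 + 0.045 + 0.062 + 0.025 = 0.245.
Product: 0.273 × 0.245 = 0.0669.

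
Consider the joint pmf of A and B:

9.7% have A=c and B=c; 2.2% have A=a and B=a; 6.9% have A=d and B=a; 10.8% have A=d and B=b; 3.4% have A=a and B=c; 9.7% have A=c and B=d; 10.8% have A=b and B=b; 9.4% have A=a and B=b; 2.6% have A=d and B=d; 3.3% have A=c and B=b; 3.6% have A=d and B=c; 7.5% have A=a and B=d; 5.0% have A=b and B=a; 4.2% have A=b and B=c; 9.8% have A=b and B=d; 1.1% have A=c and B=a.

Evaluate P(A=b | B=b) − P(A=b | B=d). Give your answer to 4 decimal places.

P(B=b) = 0.094 + 0.108 + 0.033 + 0.108 = 0.343; P(A=b | B=b) = 0.108/0.343 = 0.31487.
P(B=d) = 0.075 + 0.098 + 0.097 + 0.026 = 0.296; P(A=b | B=d) = 0.098/0.296 = 0.33108.
Difference = -0.0162.

-0.0162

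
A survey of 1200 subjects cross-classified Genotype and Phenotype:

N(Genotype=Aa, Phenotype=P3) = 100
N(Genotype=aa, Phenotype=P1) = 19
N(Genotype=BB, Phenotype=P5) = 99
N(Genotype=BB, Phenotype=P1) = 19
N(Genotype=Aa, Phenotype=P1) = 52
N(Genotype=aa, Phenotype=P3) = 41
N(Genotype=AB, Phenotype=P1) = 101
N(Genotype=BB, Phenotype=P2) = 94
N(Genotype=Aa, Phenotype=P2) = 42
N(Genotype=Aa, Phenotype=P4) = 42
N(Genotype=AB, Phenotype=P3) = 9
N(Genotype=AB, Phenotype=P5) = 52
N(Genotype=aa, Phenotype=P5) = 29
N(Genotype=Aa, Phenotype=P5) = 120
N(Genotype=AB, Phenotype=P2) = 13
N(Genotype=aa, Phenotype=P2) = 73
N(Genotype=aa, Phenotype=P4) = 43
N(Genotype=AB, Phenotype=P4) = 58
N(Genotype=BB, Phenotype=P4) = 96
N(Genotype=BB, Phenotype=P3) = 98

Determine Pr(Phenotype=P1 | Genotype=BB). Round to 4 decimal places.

Total with Genotype=BB: 19 + 94 + 98 + 96 + 99 = 406.
P(Phenotype=P1 | Genotype=BB) = 19/406 = 0.0468.

0.0468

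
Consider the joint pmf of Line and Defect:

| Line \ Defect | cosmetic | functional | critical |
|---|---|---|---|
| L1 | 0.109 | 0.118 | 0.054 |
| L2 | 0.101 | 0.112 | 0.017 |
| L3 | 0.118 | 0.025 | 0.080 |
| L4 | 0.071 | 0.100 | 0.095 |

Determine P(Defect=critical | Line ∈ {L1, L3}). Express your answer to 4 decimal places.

P(Line=L1) = 0.109 + 0.118 + 0.054 = 0.281.
P(Line=L3) = 0.118 + 0.025 + 0.080 = 0.223.
P(Line ∈ {L1, L3}) = 0.281 + 0.223 = 0.504; P(Defect=critical, Line ∈ {L1, L3}) = 0.054 + 0.080 = 0.134.
P(Defect=critical | Line ∈ {L1, L3}) = 0.134/0.504 = 0.2659.

0.2659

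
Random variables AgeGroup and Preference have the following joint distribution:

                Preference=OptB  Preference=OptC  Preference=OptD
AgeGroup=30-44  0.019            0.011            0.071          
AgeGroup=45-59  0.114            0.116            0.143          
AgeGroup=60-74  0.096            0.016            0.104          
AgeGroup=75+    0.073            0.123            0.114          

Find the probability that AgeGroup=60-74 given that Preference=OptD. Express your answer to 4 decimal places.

0.2407

P(Preference=OptD) = 0.071 + 0.143 + 0.104 + 0.114 = 0.432.
P(AgeGroup=60-74 | Preference=OptD) = 0.104/0.432 = 0.2407.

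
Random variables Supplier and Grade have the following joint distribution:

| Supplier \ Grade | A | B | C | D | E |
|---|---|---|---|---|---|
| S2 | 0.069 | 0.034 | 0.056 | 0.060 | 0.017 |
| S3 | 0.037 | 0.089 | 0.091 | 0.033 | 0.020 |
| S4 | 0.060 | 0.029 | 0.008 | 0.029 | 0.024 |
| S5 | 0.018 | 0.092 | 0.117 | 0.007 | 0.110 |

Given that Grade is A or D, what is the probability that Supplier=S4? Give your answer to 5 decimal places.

0.28435

P(Grade=A) = 0.069 + 0.037 + 0.060 + 0.018 = 0.184.
P(Grade=D) = 0.060 + 0.033 + 0.029 + 0.007 = 0.129.
P(Grade ∈ {A, D}) = 0.184 + 0.129 = 0.313; P(Supplier=S4, Grade ∈ {A, D}) = 0.060 + 0.029 = 0.089.
P(Supplier=S4 | Grade ∈ {A, D}) = 0.089/0.313 = 0.28435.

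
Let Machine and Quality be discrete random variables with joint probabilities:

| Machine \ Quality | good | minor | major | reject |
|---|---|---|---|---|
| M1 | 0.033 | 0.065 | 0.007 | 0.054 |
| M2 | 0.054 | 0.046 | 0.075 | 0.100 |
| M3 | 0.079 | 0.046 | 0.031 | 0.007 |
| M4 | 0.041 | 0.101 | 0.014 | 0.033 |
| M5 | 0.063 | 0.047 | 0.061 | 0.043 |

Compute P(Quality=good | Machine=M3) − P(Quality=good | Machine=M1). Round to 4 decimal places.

0.2771

P(Machine=M3) = 0.079 + 0.046 + 0.031 + 0.007 = 0.163; P(Quality=good | Machine=M3) = 0.079/0.163 = 0.48466.
P(Machine=M1) = 0.033 + 0.065 + 0.007 + 0.054 = 0.159; P(Quality=good | Machine=M1) = 0.033/0.159 = 0.20755.
Difference = 0.2771.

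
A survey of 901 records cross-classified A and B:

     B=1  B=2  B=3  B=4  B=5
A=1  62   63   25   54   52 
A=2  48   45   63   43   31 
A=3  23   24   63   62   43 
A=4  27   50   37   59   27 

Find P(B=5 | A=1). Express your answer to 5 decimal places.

Total with A=1: 62 + 63 + 25 + 54 + 52 = 256.
P(B=5 | A=1) = 52/256 = 0.20313.

0.20313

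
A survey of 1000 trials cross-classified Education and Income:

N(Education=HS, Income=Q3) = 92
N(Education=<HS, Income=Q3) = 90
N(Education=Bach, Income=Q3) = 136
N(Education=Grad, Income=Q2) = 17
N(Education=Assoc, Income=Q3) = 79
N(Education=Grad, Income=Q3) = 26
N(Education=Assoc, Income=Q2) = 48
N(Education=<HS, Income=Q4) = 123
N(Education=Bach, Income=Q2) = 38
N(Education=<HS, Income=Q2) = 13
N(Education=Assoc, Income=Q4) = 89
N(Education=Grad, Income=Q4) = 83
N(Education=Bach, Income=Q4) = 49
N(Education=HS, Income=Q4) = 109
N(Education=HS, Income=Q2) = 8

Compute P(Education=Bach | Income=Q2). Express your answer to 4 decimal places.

0.3065

Total with Income=Q2: 13 + 8 + 48 + 38 + 17 = 124.
P(Education=Bach | Income=Q2) = 38/124 = 0.3065.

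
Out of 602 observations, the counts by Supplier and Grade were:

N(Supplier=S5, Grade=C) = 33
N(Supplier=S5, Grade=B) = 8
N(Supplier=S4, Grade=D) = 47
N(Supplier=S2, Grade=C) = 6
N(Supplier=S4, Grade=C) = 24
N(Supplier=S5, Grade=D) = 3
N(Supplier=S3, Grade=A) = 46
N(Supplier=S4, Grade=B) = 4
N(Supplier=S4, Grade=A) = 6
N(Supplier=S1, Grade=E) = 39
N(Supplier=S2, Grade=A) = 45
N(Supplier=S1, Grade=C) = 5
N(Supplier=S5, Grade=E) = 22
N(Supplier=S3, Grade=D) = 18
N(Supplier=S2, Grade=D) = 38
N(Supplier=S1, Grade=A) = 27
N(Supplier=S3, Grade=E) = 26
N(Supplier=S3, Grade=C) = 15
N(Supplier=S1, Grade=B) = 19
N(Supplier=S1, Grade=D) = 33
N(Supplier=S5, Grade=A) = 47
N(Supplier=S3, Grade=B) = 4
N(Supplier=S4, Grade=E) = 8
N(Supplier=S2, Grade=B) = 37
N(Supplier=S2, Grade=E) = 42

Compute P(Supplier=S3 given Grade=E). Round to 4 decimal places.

Total with Grade=E: 39 + 42 + 26 + 8 + 22 = 137.
P(Supplier=S3 | Grade=E) = 26/137 = 0.1898.

0.1898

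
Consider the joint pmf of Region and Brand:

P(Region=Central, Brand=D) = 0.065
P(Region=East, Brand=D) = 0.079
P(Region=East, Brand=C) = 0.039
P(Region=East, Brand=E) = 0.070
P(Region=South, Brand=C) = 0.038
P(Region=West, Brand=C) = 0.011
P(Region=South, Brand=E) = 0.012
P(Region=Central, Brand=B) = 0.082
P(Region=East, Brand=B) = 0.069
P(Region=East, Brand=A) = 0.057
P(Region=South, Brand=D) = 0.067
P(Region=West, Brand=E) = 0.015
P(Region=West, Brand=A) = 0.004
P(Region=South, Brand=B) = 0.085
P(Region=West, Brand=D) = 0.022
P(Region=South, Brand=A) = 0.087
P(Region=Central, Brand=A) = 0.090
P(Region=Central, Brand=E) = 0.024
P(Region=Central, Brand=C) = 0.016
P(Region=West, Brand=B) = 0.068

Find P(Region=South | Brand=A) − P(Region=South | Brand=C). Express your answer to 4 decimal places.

P(Brand=A) = 0.087 + 0.057 + 0.004 + 0.090 = 0.238; P(Region=South | Brand=A) = 0.087/0.238 = 0.36555.
P(Brand=C) = 0.038 + 0.039 + 0.011 + 0.016 = 0.104; P(Region=South | Brand=C) = 0.038/0.104 = 0.36538.
Difference = 0.0002.

0.0002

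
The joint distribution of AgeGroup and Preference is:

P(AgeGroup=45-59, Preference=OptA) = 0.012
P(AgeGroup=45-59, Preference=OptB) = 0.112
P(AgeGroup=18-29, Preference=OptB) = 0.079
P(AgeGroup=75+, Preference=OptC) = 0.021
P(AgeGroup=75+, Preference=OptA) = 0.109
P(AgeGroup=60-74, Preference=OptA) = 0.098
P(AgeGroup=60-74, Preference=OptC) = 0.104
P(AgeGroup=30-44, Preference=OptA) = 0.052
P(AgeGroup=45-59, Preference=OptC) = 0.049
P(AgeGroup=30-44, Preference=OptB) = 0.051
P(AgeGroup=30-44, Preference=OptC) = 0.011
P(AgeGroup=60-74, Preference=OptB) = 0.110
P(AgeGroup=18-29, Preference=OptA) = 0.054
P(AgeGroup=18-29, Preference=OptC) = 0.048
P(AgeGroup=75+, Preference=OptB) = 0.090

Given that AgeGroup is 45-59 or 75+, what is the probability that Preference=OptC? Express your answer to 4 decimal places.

0.1781

P(AgeGroup=45-59) = 0.012 + 0.112 + 0.049 = 0.173.
P(AgeGroup=75+) = 0.109 + 0.090 + 0.021 = 0.220.
P(AgeGroup ∈ {45-59, 75+}) = 0.173 + 0.220 = 0.393; P(Preference=OptC, AgeGroup ∈ {45-59, 75+}) = 0.049 + 0.021 = 0.070.
P(Preference=OptC | AgeGroup ∈ {45-59, 75+}) = 0.070/0.393 = 0.1781.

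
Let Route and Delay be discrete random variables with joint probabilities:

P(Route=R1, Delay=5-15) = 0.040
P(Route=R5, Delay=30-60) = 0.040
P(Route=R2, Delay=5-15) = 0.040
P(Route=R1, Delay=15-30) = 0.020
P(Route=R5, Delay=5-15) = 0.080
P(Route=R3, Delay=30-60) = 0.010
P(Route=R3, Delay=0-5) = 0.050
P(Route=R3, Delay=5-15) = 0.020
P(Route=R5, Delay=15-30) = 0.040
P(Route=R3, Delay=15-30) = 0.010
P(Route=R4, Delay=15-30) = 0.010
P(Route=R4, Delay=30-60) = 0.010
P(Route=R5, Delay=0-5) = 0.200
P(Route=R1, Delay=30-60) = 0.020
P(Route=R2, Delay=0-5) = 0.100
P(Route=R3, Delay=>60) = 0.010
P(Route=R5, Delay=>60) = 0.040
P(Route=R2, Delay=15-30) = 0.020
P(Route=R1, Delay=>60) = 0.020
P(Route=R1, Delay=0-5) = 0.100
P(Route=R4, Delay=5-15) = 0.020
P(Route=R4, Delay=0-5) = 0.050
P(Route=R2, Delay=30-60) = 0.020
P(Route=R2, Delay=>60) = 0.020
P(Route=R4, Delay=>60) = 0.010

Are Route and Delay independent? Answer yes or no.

yes

Every cell satisfies P(Route,Delay) = P(Route)·P(Delay). For instance P(Route=R3) = 0.100, P(Delay=0-5) = 0.500, and 0.100×0.500 = 0.050 matches the joint entry. So Route and Delay are independent.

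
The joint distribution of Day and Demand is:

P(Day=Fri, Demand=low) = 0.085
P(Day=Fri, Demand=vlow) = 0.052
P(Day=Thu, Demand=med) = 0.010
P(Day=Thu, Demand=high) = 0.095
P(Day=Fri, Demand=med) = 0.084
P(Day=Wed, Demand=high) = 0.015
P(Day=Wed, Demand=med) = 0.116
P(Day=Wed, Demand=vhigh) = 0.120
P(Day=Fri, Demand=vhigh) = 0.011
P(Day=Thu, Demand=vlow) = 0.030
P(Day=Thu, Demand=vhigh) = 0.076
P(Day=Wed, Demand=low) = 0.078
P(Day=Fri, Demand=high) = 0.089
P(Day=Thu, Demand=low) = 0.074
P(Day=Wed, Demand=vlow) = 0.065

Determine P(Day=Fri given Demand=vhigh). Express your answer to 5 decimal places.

0.05314

P(Demand=vhigh) = 0.120 + 0.076 + 0.011 = 0.207.
P(Day=Fri | Demand=vhigh) = 0.011/0.207 = 0.05314.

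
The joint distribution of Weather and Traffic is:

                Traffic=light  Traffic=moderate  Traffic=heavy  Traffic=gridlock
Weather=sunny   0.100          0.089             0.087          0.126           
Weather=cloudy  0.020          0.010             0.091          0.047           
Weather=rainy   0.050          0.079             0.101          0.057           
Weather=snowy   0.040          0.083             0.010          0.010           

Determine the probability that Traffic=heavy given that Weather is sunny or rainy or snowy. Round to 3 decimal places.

0.238

P(Weather=sunny) = 0.100 + 0.089 + 0.087 + 0.126 = 0.402.
P(Weather=rainy) = 0.050 + 0.079 + 0.101 + 0.057 = 0.287.
P(Weather=snowy) = 0.040 + 0.083 + 0.010 + 0.010 = 0.143.
P(Weather ∈ {sunny, rainy, snowy}) = 0.402 + 0.287 + 0.143 = 0.832; P(Traffic=heavy, Weather ∈ {sunny, rainy, snowy}) = 0.087 + 0.101 + 0.010 = 0.198.
P(Traffic=heavy | Weather ∈ {sunny, rainy, snowy}) = 0.198/0.832 = 0.238.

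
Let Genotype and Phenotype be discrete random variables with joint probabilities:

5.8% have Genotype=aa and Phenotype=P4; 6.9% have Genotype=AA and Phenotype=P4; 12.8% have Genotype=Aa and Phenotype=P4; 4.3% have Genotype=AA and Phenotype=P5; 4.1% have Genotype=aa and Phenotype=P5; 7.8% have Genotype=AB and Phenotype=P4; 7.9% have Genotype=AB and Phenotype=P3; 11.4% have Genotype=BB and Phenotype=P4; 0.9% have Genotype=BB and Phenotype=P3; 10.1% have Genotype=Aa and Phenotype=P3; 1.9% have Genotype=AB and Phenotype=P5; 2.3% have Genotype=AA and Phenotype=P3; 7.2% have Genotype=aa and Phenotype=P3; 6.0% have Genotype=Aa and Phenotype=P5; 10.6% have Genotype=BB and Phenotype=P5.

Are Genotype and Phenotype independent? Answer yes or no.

P(Genotype=BB) = 0.229 and P(Phenotype=P3) = 0.284, so their product is 0.06504, but P(Genotype=BB, Phenotype=P3) = 0.009. Since these differ, Genotype and Phenotype are not independent.

no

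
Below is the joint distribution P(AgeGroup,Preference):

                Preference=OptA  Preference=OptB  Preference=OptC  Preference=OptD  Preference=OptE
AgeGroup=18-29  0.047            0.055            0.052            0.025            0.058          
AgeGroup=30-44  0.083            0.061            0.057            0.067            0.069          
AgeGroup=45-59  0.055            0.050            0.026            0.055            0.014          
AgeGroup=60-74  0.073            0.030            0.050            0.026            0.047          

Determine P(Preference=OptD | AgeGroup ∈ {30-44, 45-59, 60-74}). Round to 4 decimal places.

0.1940

P(AgeGroup=30-44) = 0.083 + 0.061 + 0.057 + 0.067 + 0.069 = 0.337.
P(AgeGroup=45-59) = 0.055 + 0.050 + 0.026 + 0.055 + 0.014 = 0.200.
P(AgeGroup=60-74) = 0.073 + 0.030 + 0.050 + 0.026 + 0.047 = 0.226.
P(AgeGroup ∈ {30-44, 45-59, 60-74}) = 0.337 + 0.200 + 0.226 = 0.763; P(Preference=OptD, AgeGroup ∈ {30-44, 45-59, 60-74}) = 0.067 + 0.055 + 0.026 = 0.148.
P(Preference=OptD | AgeGroup ∈ {30-44, 45-59, 60-74}) = 0.148/0.763 = 0.1940.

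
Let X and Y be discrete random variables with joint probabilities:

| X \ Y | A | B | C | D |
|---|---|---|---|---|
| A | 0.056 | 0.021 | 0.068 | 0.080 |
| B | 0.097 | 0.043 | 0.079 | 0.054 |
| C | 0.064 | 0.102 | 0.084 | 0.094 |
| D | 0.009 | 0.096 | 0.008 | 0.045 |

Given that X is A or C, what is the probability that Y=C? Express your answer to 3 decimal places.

P(X=A) = 0.056 + 0.021 + 0.068 + 0.080 = 0.225.
P(X=C) = 0.064 + 0.102 + 0.084 + 0.094 = 0.344.
P(X ∈ {A, C}) = 0.225 + 0.344 = 0.569; P(Y=C, X ∈ {A, C}) = 0.068 + 0.084 = 0.152.
P(Y=C | X ∈ {A, C}) = 0.152/0.569 = 0.267.

0.267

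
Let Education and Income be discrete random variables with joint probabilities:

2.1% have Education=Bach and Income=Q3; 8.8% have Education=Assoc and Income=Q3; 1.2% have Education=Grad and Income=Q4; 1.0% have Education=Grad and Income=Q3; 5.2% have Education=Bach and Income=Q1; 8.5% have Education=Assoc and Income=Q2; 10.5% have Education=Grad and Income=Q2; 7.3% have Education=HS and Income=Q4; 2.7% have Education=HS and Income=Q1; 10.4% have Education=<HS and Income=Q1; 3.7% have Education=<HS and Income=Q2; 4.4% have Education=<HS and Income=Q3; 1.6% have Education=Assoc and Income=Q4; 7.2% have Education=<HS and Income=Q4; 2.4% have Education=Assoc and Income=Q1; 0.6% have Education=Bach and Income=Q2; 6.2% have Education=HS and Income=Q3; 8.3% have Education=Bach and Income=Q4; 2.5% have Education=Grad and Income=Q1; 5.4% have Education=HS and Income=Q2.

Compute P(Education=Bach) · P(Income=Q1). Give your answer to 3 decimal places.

P(Education=Bach) = 0.052 + 0.006 + 0.021 + 0.083 = 0.162.
P(Income=Q1) = 0.104 + 0.027 + 0.024 + 0.052 + 0.025 = 0.232.
Product: 0.162 × 0.232 = 0.038.

0.038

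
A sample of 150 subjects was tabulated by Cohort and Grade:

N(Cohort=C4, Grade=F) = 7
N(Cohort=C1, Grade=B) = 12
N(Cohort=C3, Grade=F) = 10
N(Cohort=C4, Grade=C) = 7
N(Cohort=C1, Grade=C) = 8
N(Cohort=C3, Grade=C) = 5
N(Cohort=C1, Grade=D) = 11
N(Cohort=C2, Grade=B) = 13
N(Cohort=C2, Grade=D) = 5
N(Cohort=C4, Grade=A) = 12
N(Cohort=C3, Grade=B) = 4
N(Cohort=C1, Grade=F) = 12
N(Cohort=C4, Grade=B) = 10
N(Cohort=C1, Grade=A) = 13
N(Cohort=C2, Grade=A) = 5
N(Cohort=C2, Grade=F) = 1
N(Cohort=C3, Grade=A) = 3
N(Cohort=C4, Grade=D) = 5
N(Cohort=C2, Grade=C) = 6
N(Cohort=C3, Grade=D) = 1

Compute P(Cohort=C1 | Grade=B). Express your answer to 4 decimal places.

0.3077

Total with Grade=B: 12 + 13 + 4 + 10 = 39.
P(Cohort=C1 | Grade=B) = 12/39 = 0.3077.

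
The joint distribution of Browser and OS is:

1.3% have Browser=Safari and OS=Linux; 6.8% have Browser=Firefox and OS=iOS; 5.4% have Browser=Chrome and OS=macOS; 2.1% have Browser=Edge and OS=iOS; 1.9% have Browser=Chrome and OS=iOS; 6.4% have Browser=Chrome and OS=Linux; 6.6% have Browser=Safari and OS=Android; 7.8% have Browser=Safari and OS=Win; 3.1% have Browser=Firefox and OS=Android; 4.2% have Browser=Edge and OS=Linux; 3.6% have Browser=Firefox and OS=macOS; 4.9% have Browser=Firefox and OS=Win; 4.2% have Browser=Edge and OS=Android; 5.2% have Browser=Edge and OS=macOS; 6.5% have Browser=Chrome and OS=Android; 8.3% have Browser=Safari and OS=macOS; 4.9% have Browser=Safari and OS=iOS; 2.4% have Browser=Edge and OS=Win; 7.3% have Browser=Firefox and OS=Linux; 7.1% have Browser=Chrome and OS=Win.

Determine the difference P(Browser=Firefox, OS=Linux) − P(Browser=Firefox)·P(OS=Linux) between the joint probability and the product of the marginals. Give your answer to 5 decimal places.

P(Browser=Firefox) = 0.049 + 0.036 + 0.073 + 0.068 + 0.031 = 0.257.
P(OS=Linux) = 0.064 + 0.073 + 0.013 + 0.042 = 0.192.
P(Browser=Firefox, OS=Linux) − P(Browser=Firefox)P(OS=Linux) = 0.073 − 0.257×0.192 = 0.02366.

0.02366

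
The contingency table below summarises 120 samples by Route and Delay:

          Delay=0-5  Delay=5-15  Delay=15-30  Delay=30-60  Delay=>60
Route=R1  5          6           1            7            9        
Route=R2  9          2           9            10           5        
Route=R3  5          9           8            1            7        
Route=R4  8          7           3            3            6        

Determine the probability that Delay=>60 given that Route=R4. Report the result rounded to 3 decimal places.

0.222

Total with Route=R4: 8 + 7 + 3 + 3 + 6 = 27.
P(Delay=>60 | Route=R4) = 6/27 = 0.222.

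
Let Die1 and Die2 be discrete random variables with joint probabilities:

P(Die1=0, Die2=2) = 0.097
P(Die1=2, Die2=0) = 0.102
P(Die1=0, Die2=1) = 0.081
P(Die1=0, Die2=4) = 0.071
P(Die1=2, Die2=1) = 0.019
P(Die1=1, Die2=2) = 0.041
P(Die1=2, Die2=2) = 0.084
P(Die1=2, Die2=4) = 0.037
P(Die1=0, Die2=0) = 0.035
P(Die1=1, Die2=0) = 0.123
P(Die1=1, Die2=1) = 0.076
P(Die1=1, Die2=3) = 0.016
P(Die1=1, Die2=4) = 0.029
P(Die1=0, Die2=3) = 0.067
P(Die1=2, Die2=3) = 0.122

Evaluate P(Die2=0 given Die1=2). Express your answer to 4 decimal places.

0.2802

P(Die1=2) = 0.102 + 0.019 + 0.084 + 0.122 + 0.037 = 0.364.
P(Die2=0 | Die1=2) = 0.102/0.364 = 0.2802.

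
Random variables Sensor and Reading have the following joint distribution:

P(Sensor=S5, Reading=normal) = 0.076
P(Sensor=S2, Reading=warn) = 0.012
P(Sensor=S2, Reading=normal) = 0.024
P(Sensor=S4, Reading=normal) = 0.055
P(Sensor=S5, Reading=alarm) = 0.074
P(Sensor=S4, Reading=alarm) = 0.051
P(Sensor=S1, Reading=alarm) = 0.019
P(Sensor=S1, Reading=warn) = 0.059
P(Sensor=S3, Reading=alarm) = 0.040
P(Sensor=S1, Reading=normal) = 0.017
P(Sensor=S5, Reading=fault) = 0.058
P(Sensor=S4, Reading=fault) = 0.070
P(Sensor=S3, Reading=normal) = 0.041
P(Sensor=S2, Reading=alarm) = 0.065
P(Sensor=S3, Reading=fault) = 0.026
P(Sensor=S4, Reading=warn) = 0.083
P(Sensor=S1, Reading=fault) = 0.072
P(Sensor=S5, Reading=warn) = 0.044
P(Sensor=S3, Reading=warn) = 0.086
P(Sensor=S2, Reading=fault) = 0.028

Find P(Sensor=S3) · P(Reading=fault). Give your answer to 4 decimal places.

0.0490

P(Sensor=S3) = 0.041 + 0.086 + 0.040 + 0.026 = 0.193.
P(Reading=fault) = 0.072 + 0.028 + 0.026 + 0.070 + 0.058 = 0.254.
Product: 0.193 × 0.254 = 0.0490.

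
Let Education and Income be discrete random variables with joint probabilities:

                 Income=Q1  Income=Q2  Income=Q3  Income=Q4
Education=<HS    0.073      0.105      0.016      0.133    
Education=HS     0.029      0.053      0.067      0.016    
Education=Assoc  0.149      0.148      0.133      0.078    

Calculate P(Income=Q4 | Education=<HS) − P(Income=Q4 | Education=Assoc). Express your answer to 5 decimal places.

P(Education=<HS) = 0.073 + 0.105 + 0.016 + 0.133 = 0.327; P(Income=Q4 | Education=<HS) = 0.133/0.327 = 0.406728.
P(Education=Assoc) = 0.149 + 0.148 + 0.133 + 0.078 = 0.508; P(Income=Q4 | Education=Assoc) = 0.078/0.508 = 0.153543.
Difference = 0.25318.

0.25318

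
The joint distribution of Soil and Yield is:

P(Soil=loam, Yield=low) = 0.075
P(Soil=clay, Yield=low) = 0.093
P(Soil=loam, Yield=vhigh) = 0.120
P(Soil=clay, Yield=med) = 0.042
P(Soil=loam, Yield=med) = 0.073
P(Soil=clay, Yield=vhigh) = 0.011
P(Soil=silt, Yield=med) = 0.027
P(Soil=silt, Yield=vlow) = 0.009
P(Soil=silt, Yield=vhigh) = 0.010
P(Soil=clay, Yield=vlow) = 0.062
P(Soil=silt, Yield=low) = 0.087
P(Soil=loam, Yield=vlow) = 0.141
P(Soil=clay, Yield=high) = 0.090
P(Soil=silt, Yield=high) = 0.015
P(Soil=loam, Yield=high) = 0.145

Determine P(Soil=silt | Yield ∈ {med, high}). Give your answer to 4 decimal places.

P(Yield=med) = 0.073 + 0.042 + 0.027 = 0.142.
P(Yield=high) = 0.145 + 0.090 + 0.015 = 0.250.
P(Yield ∈ {med, high}) = 0.142 + 0.250 = 0.392; P(Soil=silt, Yield ∈ {med, high}) = 0.027 + 0.015 = 0.042.
P(Soil=silt | Yield ∈ {med, high}) = 0.042/0.392 = 0.1071.

0.1071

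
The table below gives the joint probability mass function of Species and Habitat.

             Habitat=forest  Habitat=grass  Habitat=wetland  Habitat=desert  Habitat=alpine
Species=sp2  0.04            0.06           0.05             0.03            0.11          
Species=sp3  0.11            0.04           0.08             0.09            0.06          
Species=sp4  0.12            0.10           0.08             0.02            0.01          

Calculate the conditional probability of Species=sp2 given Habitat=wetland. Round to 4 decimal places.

0.2381

P(Habitat=wetland) = 0.05 + 0.08 + 0.08 = 0.21.
P(Species=sp2 | Habitat=wetland) = 0.05/0.21 = 0.2381.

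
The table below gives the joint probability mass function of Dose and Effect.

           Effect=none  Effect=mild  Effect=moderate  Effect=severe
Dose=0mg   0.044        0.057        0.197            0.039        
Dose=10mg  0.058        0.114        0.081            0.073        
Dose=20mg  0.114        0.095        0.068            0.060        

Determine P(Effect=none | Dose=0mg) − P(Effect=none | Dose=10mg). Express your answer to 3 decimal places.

P(Dose=0mg) = 0.044 + 0.057 + 0.197 + 0.039 = 0.337; P(Effect=none | Dose=0mg) = 0.044/0.337 = 0.1306.
P(Dose=10mg) = 0.058 + 0.114 + 0.081 + 0.073 = 0.326; P(Effect=none | Dose=10mg) = 0.058/0.326 = 0.1779.
Difference = -0.047.

-0.047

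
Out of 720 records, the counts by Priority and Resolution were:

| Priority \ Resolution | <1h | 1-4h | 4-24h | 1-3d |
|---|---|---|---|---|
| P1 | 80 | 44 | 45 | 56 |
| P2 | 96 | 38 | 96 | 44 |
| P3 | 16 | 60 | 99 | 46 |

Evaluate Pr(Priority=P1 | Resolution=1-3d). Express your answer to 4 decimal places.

Total with Resolution=1-3d: 56 + 44 + 46 = 146.
P(Priority=P1 | Resolution=1-3d) = 56/146 = 0.3836.

0.3836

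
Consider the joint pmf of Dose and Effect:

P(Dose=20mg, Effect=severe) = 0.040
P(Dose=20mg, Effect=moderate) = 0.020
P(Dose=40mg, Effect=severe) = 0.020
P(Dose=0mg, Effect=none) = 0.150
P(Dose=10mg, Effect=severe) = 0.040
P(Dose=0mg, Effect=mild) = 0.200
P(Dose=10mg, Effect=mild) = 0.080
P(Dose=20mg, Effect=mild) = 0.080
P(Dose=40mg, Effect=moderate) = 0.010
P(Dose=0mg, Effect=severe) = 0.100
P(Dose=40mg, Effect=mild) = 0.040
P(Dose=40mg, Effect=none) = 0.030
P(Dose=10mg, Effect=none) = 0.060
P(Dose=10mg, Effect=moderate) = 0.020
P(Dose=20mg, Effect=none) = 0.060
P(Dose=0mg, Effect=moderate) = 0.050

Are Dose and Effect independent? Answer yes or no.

Every cell satisfies P(Dose,Effect) = P(Dose)·P(Effect). For instance P(Dose=10mg) = 0.200, P(Effect=mild) = 0.400, and 0.200×0.400 = 0.080 matches the joint entry. So Dose and Effect are independent.

yes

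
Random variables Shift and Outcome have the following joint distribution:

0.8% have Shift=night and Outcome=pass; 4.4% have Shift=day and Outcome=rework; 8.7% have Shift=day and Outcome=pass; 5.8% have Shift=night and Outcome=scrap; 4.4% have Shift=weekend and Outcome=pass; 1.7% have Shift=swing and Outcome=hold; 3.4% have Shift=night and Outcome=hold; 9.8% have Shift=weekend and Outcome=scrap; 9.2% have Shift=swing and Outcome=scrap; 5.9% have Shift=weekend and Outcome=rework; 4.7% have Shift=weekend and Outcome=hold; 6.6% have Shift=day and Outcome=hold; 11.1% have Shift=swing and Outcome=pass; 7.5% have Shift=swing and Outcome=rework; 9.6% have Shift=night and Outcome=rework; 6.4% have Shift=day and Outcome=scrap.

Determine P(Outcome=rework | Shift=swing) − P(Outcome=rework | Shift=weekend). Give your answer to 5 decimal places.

P(Shift=swing) = 0.111 + 0.075 + 0.092 + 0.017 = 0.295; P(Outcome=rework | Shift=swing) = 0.075/0.295 = 0.254237.
P(Shift=weekend) = 0.044 + 0.059 + 0.098 + 0.047 = 0.248; P(Outcome=rework | Shift=weekend) = 0.059/0.248 = 0.237903.
Difference = 0.01633.

0.01633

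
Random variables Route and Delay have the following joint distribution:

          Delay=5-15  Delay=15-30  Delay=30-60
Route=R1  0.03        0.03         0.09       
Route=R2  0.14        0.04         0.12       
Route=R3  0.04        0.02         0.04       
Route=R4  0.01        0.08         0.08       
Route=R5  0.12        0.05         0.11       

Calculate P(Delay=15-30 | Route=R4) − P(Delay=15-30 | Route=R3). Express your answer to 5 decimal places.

P(Route=R4) = 0.01 + 0.08 + 0.08 = 0.17; P(Delay=15-30 | Route=R4) = 0.08/0.17 = 0.470588.
P(Route=R3) = 0.04 + 0.02 + 0.04 = 0.10; P(Delay=15-30 | Route=R3) = 0.02/0.10 = 0.200000.
Difference = 0.27059.

0.27059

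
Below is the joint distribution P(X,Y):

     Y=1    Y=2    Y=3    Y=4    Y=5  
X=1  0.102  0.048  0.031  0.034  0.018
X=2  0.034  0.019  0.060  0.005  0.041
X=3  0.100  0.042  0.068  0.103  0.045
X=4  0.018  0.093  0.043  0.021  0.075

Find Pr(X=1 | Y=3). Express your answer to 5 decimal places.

P(Y=3) = 0.031 + 0.060 + 0.068 + 0.043 = 0.202.
P(X=1 | Y=3) = 0.031/0.202 = 0.15347.

0.15347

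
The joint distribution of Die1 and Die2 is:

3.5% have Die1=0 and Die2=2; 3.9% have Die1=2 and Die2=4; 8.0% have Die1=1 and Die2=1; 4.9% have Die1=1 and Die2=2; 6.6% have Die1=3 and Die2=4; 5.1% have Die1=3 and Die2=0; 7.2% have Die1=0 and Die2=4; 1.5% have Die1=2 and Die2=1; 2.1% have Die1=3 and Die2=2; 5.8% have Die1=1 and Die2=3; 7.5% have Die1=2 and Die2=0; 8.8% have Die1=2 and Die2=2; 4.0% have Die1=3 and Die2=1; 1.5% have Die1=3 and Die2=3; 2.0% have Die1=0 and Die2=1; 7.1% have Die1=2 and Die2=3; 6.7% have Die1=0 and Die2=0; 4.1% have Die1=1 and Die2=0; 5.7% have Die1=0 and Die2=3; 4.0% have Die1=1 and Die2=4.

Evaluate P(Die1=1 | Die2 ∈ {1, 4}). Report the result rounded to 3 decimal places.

P(Die2=1) = 0.020 + 0.080 + 0.015 + 0.040 = 0.155.
P(Die2=4) = 0.072 + 0.040 + 0.039 + 0.066 = 0.217.
P(Die2 ∈ {1, 4}) = 0.155 + 0.217 = 0.372; P(Die1=1, Die2 ∈ {1, 4}) = 0.080 + 0.040 = 0.120.
P(Die1=1 | Die2 ∈ {1, 4}) = 0.120/0.372 = 0.323.

0.323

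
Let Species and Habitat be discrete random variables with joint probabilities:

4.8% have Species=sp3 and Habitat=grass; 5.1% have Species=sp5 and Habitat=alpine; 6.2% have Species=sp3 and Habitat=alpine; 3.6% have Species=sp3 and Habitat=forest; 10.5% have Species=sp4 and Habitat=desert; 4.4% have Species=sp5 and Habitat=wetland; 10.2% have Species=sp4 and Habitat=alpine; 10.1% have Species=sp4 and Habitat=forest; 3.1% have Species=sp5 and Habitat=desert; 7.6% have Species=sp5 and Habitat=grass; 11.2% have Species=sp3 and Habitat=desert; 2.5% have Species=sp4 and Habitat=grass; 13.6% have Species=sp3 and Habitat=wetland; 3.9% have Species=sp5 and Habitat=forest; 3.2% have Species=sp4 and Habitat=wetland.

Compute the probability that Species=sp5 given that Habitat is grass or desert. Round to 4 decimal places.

0.2695

P(Habitat=grass) = 0.048 + 0.025 + 0.076 = 0.149.
P(Habitat=desert) = 0.112 + 0.105 + 0.031 = 0.248.
P(Habitat ∈ {grass, desert}) = 0.149 + 0.248 = 0.397; P(Species=sp5, Habitat ∈ {grass, desert}) = 0.076 + 0.031 = 0.107.
P(Species=sp5 | Habitat ∈ {grass, desert}) = 0.107/0.397 = 0.2695.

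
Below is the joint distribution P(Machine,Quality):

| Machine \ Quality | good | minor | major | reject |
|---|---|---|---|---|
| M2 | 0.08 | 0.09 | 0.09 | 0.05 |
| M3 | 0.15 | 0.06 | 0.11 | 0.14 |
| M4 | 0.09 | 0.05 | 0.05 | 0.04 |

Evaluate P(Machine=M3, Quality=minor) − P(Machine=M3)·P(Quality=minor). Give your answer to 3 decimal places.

P(Machine=M3) = 0.15 + 0.06 + 0.11 + 0.14 = 0.46.
P(Quality=minor) = 0.09 + 0.06 + 0.05 = 0.20.
P(Machine=M3, Quality=minor) − P(Machine=M3)P(Quality=minor) = 0.06 − 0.46×0.20 = -0.032.

-0.032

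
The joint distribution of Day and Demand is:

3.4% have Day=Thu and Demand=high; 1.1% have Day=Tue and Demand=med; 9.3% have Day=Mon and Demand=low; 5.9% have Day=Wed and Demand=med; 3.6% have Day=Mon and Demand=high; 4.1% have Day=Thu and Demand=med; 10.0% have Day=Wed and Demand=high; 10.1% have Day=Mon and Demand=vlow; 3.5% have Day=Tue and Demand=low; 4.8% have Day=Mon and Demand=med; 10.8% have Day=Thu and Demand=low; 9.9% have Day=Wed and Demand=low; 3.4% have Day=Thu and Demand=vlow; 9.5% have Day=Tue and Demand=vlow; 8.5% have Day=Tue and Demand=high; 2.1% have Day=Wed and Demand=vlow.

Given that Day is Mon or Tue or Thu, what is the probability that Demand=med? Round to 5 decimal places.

P(Day=Mon) = 0.101 + 0.093 + 0.048 + 0.036 = 0.278.
P(Day=Tue) = 0.095 + 0.035 + 0.011 + 0.085 = 0.226.
P(Day=Thu) = 0.034 + 0.108 + 0.041 + 0.034 = 0.217.
P(Day ∈ {Mon, Tue, Thu}) = 0.278 + 0.226 + 0.217 = 0.721; P(Demand=med, Day ∈ {Mon, Tue, Thu}) = 0.048 + 0.011 + 0.041 = 0.100.
P(Demand=med | Day ∈ {Mon, Tue, Thu}) = 0.100/0.721 = 0.13870.

0.13870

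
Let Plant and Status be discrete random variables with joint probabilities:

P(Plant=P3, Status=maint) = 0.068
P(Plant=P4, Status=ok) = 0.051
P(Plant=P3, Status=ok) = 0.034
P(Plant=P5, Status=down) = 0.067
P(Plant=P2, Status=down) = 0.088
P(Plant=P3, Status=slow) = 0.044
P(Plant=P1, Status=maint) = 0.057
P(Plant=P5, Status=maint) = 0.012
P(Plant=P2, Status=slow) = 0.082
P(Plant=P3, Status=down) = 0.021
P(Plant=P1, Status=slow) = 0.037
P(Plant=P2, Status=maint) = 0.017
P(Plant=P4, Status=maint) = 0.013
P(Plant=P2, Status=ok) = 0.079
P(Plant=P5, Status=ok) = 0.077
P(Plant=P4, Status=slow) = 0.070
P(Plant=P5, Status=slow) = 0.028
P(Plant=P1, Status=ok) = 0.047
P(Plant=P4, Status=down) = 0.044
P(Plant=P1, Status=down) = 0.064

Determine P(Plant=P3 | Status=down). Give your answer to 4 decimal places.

0.0739

P(Status=down) = 0.064 + 0.088 + 0.021 + 0.044 + 0.067 = 0.284.
P(Plant=P3 | Status=down) = 0.021/0.284 = 0.0739.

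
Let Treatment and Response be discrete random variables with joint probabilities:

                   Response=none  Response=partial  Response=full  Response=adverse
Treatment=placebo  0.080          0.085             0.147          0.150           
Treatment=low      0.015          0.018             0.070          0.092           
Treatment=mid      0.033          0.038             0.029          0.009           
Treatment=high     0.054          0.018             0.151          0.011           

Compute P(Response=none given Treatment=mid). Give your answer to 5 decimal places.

P(Treatment=mid) = 0.033 + 0.038 + 0.029 + 0.009 = 0.109.
P(Response=none | Treatment=mid) = 0.033/0.109 = 0.30275.

0.30275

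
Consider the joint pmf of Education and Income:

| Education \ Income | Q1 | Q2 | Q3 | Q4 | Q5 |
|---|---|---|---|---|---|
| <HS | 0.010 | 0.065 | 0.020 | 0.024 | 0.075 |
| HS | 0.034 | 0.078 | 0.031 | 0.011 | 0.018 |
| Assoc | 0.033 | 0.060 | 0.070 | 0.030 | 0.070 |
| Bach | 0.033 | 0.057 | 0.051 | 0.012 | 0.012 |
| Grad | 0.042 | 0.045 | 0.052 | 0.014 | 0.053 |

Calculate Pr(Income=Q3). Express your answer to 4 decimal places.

P(Income=Q3) = 0.020 + 0.031 + 0.070 + 0.051 + 0.052 = 0.224.

0.2240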